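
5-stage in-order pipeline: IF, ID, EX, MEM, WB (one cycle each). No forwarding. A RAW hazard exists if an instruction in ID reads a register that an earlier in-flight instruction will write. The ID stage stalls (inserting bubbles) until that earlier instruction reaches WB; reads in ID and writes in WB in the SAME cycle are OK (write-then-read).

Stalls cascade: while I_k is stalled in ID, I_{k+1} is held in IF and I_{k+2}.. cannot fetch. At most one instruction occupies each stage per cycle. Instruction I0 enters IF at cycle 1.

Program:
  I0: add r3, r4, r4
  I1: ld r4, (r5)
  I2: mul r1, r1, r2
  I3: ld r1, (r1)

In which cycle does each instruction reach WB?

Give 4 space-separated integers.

I0 add r3 <- r4,r4: IF@1 ID@2 stall=0 (-) EX@3 MEM@4 WB@5
I1 ld r4 <- r5: IF@2 ID@3 stall=0 (-) EX@4 MEM@5 WB@6
I2 mul r1 <- r1,r2: IF@3 ID@4 stall=0 (-) EX@5 MEM@6 WB@7
I3 ld r1 <- r1: IF@4 ID@5 stall=2 (RAW on I2.r1 (WB@7)) EX@8 MEM@9 WB@10

Answer: 5 6 7 10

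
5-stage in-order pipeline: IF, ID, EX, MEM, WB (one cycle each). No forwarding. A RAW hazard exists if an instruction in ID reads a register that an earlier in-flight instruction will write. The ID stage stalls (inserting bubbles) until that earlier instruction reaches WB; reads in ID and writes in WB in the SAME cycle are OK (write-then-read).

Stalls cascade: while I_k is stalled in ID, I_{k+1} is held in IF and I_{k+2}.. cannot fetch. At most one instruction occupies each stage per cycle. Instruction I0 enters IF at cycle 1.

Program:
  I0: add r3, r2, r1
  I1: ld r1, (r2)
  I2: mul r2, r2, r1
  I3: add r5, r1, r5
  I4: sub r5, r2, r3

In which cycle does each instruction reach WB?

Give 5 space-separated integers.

I0 add r3 <- r2,r1: IF@1 ID@2 stall=0 (-) EX@3 MEM@4 WB@5
I1 ld r1 <- r2: IF@2 ID@3 stall=0 (-) EX@4 MEM@5 WB@6
I2 mul r2 <- r2,r1: IF@3 ID@4 stall=2 (RAW on I1.r1 (WB@6)) EX@7 MEM@8 WB@9
I3 add r5 <- r1,r5: IF@4 ID@7 stall=0 (-) EX@8 MEM@9 WB@10
I4 sub r5 <- r2,r3: IF@7 ID@8 stall=1 (RAW on I2.r2 (WB@9)) EX@10 MEM@11 WB@12

Answer: 5 6 9 10 12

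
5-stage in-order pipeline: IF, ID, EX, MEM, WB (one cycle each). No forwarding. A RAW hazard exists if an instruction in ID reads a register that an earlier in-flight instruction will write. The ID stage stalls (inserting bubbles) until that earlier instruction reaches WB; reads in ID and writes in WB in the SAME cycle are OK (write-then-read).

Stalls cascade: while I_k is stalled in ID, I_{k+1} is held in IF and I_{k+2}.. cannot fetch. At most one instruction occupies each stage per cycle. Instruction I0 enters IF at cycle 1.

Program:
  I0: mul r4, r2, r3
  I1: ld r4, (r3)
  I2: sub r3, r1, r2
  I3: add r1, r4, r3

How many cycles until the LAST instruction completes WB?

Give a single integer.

I0 mul r4 <- r2,r3: IF@1 ID@2 stall=0 (-) EX@3 MEM@4 WB@5
I1 ld r4 <- r3: IF@2 ID@3 stall=0 (-) EX@4 MEM@5 WB@6
I2 sub r3 <- r1,r2: IF@3 ID@4 stall=0 (-) EX@5 MEM@6 WB@7
I3 add r1 <- r4,r3: IF@4 ID@5 stall=2 (RAW on I2.r3 (WB@7)) EX@8 MEM@9 WB@10

Answer: 10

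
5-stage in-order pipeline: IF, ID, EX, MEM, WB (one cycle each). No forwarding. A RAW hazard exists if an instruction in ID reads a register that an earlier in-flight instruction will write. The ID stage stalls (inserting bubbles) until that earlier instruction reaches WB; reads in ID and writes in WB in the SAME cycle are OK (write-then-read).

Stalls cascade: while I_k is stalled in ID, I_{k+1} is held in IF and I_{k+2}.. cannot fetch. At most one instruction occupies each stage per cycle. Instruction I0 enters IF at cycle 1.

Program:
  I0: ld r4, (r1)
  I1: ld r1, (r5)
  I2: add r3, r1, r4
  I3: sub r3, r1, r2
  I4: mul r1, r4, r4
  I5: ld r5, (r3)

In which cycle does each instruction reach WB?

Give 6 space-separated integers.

I0 ld r4 <- r1: IF@1 ID@2 stall=0 (-) EX@3 MEM@4 WB@5
I1 ld r1 <- r5: IF@2 ID@3 stall=0 (-) EX@4 MEM@5 WB@6
I2 add r3 <- r1,r4: IF@3 ID@4 stall=2 (RAW on I1.r1 (WB@6)) EX@7 MEM@8 WB@9
I3 sub r3 <- r1,r2: IF@4 ID@7 stall=0 (-) EX@8 MEM@9 WB@10
I4 mul r1 <- r4,r4: IF@7 ID@8 stall=0 (-) EX@9 MEM@10 WB@11
I5 ld r5 <- r3: IF@8 ID@9 stall=1 (RAW on I3.r3 (WB@10)) EX@11 MEM@12 WB@13

Answer: 5 6 9 10 11 13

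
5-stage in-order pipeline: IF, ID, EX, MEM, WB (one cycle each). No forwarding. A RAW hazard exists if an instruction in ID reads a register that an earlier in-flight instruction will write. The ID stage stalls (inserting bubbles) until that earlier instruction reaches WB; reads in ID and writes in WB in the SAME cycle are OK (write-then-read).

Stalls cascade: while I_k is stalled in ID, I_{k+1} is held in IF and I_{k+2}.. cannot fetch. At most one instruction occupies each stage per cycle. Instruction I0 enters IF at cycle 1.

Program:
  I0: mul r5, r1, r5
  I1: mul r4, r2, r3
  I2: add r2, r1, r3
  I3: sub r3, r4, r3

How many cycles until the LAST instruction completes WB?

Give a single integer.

I0 mul r5 <- r1,r5: IF@1 ID@2 stall=0 (-) EX@3 MEM@4 WB@5
I1 mul r4 <- r2,r3: IF@2 ID@3 stall=0 (-) EX@4 MEM@5 WB@6
I2 add r2 <- r1,r3: IF@3 ID@4 stall=0 (-) EX@5 MEM@6 WB@7
I3 sub r3 <- r4,r3: IF@4 ID@5 stall=1 (RAW on I1.r4 (WB@6)) EX@7 MEM@8 WB@9

Answer: 9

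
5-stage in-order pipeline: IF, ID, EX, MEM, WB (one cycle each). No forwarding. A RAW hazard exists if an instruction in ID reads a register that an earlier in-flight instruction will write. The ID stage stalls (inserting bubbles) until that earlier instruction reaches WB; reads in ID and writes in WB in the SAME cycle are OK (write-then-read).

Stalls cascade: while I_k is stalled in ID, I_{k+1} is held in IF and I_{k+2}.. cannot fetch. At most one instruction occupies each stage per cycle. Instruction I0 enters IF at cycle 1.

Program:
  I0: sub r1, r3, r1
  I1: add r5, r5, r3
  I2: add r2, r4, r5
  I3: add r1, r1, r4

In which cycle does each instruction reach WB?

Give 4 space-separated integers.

I0 sub r1 <- r3,r1: IF@1 ID@2 stall=0 (-) EX@3 MEM@4 WB@5
I1 add r5 <- r5,r3: IF@2 ID@3 stall=0 (-) EX@4 MEM@5 WB@6
I2 add r2 <- r4,r5: IF@3 ID@4 stall=2 (RAW on I1.r5 (WB@6)) EX@7 MEM@8 WB@9
I3 add r1 <- r1,r4: IF@4 ID@7 stall=0 (-) EX@8 MEM@9 WB@10

Answer: 5 6 9 10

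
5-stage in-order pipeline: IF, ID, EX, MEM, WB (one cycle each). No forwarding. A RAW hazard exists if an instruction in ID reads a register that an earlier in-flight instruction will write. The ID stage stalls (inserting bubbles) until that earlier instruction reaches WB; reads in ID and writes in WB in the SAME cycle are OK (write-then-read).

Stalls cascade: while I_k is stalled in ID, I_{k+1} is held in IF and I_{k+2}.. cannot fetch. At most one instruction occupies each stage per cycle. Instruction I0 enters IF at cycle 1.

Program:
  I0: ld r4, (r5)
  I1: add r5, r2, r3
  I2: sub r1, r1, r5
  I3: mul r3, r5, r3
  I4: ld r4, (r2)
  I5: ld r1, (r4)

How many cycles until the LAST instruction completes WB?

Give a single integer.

I0 ld r4 <- r5: IF@1 ID@2 stall=0 (-) EX@3 MEM@4 WB@5
I1 add r5 <- r2,r3: IF@2 ID@3 stall=0 (-) EX@4 MEM@5 WB@6
I2 sub r1 <- r1,r5: IF@3 ID@4 stall=2 (RAW on I1.r5 (WB@6)) EX@7 MEM@8 WB@9
I3 mul r3 <- r5,r3: IF@4 ID@7 stall=0 (-) EX@8 MEM@9 WB@10
I4 ld r4 <- r2: IF@7 ID@8 stall=0 (-) EX@9 MEM@10 WB@11
I5 ld r1 <- r4: IF@8 ID@9 stall=2 (RAW on I4.r4 (WB@11)) EX@12 MEM@13 WB@14

Answer: 14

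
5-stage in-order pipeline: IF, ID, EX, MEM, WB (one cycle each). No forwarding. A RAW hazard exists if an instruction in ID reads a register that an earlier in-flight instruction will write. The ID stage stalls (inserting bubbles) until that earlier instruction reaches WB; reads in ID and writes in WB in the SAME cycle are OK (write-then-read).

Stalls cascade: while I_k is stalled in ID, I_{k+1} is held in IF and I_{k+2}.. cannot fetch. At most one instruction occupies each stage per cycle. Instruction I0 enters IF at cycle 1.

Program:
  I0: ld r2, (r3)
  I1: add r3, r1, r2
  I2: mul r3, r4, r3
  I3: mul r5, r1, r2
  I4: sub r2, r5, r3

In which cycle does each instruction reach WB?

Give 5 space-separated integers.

Answer: 5 8 11 12 15

Derivation:
I0 ld r2 <- r3: IF@1 ID@2 stall=0 (-) EX@3 MEM@4 WB@5
I1 add r3 <- r1,r2: IF@2 ID@3 stall=2 (RAW on I0.r2 (WB@5)) EX@6 MEM@7 WB@8
I2 mul r3 <- r4,r3: IF@3 ID@6 stall=2 (RAW on I1.r3 (WB@8)) EX@9 MEM@10 WB@11
I3 mul r5 <- r1,r2: IF@6 ID@9 stall=0 (-) EX@10 MEM@11 WB@12
I4 sub r2 <- r5,r3: IF@9 ID@10 stall=2 (RAW on I3.r5 (WB@12)) EX@13 MEM@14 WB@15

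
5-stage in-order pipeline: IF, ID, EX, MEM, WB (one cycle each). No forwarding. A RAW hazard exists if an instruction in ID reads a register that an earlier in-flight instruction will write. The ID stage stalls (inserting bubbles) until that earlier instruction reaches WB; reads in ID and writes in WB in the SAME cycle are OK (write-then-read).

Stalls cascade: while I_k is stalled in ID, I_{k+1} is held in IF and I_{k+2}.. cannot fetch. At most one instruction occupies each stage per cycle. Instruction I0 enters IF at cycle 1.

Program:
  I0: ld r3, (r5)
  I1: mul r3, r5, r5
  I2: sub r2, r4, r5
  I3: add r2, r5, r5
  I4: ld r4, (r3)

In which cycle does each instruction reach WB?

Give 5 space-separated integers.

Answer: 5 6 7 8 9

Derivation:
I0 ld r3 <- r5: IF@1 ID@2 stall=0 (-) EX@3 MEM@4 WB@5
I1 mul r3 <- r5,r5: IF@2 ID@3 stall=0 (-) EX@4 MEM@5 WB@6
I2 sub r2 <- r4,r5: IF@3 ID@4 stall=0 (-) EX@5 MEM@6 WB@7
I3 add r2 <- r5,r5: IF@4 ID@5 stall=0 (-) EX@6 MEM@7 WB@8
I4 ld r4 <- r3: IF@5 ID@6 stall=0 (-) EX@7 MEM@8 WB@9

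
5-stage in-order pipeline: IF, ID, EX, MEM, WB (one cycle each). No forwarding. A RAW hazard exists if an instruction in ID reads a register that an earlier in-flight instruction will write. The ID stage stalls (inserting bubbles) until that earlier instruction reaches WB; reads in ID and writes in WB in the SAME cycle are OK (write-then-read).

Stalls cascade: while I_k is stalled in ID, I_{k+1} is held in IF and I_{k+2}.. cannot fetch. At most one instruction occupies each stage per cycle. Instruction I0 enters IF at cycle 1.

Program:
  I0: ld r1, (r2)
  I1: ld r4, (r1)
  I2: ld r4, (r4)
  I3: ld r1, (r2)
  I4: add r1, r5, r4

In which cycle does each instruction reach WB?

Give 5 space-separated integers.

I0 ld r1 <- r2: IF@1 ID@2 stall=0 (-) EX@3 MEM@4 WB@5
I1 ld r4 <- r1: IF@2 ID@3 stall=2 (RAW on I0.r1 (WB@5)) EX@6 MEM@7 WB@8
I2 ld r4 <- r4: IF@3 ID@6 stall=2 (RAW on I1.r4 (WB@8)) EX@9 MEM@10 WB@11
I3 ld r1 <- r2: IF@6 ID@9 stall=0 (-) EX@10 MEM@11 WB@12
I4 add r1 <- r5,r4: IF@9 ID@10 stall=1 (RAW on I2.r4 (WB@11)) EX@12 MEM@13 WB@14

Answer: 5 8 11 12 14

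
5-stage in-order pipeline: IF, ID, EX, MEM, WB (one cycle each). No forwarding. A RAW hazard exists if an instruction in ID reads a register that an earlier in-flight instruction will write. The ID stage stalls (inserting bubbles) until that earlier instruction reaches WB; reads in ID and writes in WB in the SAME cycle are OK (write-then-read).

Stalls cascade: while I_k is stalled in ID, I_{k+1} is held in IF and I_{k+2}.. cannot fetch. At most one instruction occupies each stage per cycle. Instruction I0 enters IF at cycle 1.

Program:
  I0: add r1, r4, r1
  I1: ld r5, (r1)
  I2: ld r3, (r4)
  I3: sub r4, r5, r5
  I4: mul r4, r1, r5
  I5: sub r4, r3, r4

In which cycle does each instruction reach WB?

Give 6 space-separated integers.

Answer: 5 8 9 11 12 15

Derivation:
I0 add r1 <- r4,r1: IF@1 ID@2 stall=0 (-) EX@3 MEM@4 WB@5
I1 ld r5 <- r1: IF@2 ID@3 stall=2 (RAW on I0.r1 (WB@5)) EX@6 MEM@7 WB@8
I2 ld r3 <- r4: IF@3 ID@6 stall=0 (-) EX@7 MEM@8 WB@9
I3 sub r4 <- r5,r5: IF@6 ID@7 stall=1 (RAW on I1.r5 (WB@8)) EX@9 MEM@10 WB@11
I4 mul r4 <- r1,r5: IF@7 ID@9 stall=0 (-) EX@10 MEM@11 WB@12
I5 sub r4 <- r3,r4: IF@9 ID@10 stall=2 (RAW on I4.r4 (WB@12)) EX@13 MEM@14 WB@15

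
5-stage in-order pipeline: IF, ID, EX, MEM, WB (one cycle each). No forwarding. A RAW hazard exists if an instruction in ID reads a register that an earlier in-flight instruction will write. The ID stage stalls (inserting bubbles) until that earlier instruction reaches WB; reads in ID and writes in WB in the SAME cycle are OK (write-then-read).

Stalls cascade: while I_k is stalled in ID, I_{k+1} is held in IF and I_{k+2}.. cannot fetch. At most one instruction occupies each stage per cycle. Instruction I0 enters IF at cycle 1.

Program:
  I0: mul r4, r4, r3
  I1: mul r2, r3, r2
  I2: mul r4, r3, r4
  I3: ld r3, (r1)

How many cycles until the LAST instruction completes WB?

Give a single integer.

Answer: 9

Derivation:
I0 mul r4 <- r4,r3: IF@1 ID@2 stall=0 (-) EX@3 MEM@4 WB@5
I1 mul r2 <- r3,r2: IF@2 ID@3 stall=0 (-) EX@4 MEM@5 WB@6
I2 mul r4 <- r3,r4: IF@3 ID@4 stall=1 (RAW on I0.r4 (WB@5)) EX@6 MEM@7 WB@8
I3 ld r3 <- r1: IF@4 ID@6 stall=0 (-) EX@7 MEM@8 WB@9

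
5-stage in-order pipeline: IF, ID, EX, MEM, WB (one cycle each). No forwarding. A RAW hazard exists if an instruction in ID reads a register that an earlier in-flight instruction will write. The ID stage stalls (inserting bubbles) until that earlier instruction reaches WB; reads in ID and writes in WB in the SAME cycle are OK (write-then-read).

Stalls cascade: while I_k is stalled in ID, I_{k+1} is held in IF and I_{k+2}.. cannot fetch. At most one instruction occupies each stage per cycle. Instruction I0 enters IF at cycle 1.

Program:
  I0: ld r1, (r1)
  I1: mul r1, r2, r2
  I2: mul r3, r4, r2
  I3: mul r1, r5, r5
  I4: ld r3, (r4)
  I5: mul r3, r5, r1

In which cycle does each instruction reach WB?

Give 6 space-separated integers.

Answer: 5 6 7 8 9 11

Derivation:
I0 ld r1 <- r1: IF@1 ID@2 stall=0 (-) EX@3 MEM@4 WB@5
I1 mul r1 <- r2,r2: IF@2 ID@3 stall=0 (-) EX@4 MEM@5 WB@6
I2 mul r3 <- r4,r2: IF@3 ID@4 stall=0 (-) EX@5 MEM@6 WB@7
I3 mul r1 <- r5,r5: IF@4 ID@5 stall=0 (-) EX@6 MEM@7 WB@8
I4 ld r3 <- r4: IF@5 ID@6 stall=0 (-) EX@7 MEM@8 WB@9
I5 mul r3 <- r5,r1: IF@6 ID@7 stall=1 (RAW on I3.r1 (WB@8)) EX@9 MEM@10 WB@11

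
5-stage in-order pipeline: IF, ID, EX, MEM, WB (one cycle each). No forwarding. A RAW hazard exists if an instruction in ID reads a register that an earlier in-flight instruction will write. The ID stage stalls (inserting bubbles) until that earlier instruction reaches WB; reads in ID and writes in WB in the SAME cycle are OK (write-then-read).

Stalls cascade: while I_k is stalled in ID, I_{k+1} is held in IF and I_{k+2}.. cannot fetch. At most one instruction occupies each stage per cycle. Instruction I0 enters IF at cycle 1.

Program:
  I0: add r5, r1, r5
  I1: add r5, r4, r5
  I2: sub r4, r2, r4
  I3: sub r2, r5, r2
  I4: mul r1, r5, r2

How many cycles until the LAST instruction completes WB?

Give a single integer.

Answer: 14

Derivation:
I0 add r5 <- r1,r5: IF@1 ID@2 stall=0 (-) EX@3 MEM@4 WB@5
I1 add r5 <- r4,r5: IF@2 ID@3 stall=2 (RAW on I0.r5 (WB@5)) EX@6 MEM@7 WB@8
I2 sub r4 <- r2,r4: IF@3 ID@6 stall=0 (-) EX@7 MEM@8 WB@9
I3 sub r2 <- r5,r2: IF@6 ID@7 stall=1 (RAW on I1.r5 (WB@8)) EX@9 MEM@10 WB@11
I4 mul r1 <- r5,r2: IF@7 ID@9 stall=2 (RAW on I3.r2 (WB@11)) EX@12 MEM@13 WB@14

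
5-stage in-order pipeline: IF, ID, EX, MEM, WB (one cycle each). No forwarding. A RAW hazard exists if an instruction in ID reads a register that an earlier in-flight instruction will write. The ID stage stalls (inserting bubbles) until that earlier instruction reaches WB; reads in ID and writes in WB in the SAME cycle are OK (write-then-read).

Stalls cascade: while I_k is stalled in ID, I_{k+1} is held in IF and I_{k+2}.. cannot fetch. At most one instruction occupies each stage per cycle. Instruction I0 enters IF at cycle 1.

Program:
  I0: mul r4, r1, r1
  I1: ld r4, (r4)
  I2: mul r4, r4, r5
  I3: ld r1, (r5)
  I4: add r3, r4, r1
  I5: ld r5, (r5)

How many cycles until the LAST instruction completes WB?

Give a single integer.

I0 mul r4 <- r1,r1: IF@1 ID@2 stall=0 (-) EX@3 MEM@4 WB@5
I1 ld r4 <- r4: IF@2 ID@3 stall=2 (RAW on I0.r4 (WB@5)) EX@6 MEM@7 WB@8
I2 mul r4 <- r4,r5: IF@3 ID@6 stall=2 (RAW on I1.r4 (WB@8)) EX@9 MEM@10 WB@11
I3 ld r1 <- r5: IF@6 ID@9 stall=0 (-) EX@10 MEM@11 WB@12
I4 add r3 <- r4,r1: IF@9 ID@10 stall=2 (RAW on I3.r1 (WB@12)) EX@13 MEM@14 WB@15
I5 ld r5 <- r5: IF@10 ID@13 stall=0 (-) EX@14 MEM@15 WB@16

Answer: 16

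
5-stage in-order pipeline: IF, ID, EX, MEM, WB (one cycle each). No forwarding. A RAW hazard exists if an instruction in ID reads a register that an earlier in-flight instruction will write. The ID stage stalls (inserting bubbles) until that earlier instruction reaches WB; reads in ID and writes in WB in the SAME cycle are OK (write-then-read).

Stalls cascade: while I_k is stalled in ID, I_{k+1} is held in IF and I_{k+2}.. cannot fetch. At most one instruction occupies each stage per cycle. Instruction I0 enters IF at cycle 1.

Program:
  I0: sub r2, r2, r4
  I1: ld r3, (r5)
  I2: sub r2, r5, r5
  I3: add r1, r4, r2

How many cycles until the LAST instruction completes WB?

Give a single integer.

I0 sub r2 <- r2,r4: IF@1 ID@2 stall=0 (-) EX@3 MEM@4 WB@5
I1 ld r3 <- r5: IF@2 ID@3 stall=0 (-) EX@4 MEM@5 WB@6
I2 sub r2 <- r5,r5: IF@3 ID@4 stall=0 (-) EX@5 MEM@6 WB@7
I3 add r1 <- r4,r2: IF@4 ID@5 stall=2 (RAW on I2.r2 (WB@7)) EX@8 MEM@9 WB@10

Answer: 10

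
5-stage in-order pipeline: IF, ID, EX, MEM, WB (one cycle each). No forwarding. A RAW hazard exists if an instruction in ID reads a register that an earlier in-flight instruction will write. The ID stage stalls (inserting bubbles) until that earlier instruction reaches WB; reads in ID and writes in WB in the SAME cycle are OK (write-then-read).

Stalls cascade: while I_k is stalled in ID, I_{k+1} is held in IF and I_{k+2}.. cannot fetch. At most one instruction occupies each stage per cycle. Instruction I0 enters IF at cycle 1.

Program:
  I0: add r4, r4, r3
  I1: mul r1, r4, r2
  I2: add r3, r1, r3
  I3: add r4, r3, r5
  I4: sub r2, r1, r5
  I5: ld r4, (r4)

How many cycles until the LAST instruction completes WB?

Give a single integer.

Answer: 17

Derivation:
I0 add r4 <- r4,r3: IF@1 ID@2 stall=0 (-) EX@3 MEM@4 WB@5
I1 mul r1 <- r4,r2: IF@2 ID@3 stall=2 (RAW on I0.r4 (WB@5)) EX@6 MEM@7 WB@8
I2 add r3 <- r1,r3: IF@3 ID@6 stall=2 (RAW on I1.r1 (WB@8)) EX@9 MEM@10 WB@11
I3 add r4 <- r3,r5: IF@6 ID@9 stall=2 (RAW on I2.r3 (WB@11)) EX@12 MEM@13 WB@14
I4 sub r2 <- r1,r5: IF@9 ID@12 stall=0 (-) EX@13 MEM@14 WB@15
I5 ld r4 <- r4: IF@12 ID@13 stall=1 (RAW on I3.r4 (WB@14)) EX@15 MEM@16 WB@17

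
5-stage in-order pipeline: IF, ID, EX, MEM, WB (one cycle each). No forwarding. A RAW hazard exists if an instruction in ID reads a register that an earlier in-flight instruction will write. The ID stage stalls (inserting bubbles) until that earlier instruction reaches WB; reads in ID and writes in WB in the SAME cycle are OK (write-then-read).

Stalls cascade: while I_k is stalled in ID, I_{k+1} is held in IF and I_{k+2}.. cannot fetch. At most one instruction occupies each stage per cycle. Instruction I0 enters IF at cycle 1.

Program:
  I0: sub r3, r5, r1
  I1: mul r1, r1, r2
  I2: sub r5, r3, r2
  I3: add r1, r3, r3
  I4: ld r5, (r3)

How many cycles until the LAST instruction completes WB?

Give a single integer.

Answer: 10

Derivation:
I0 sub r3 <- r5,r1: IF@1 ID@2 stall=0 (-) EX@3 MEM@4 WB@5
I1 mul r1 <- r1,r2: IF@2 ID@3 stall=0 (-) EX@4 MEM@5 WB@6
I2 sub r5 <- r3,r2: IF@3 ID@4 stall=1 (RAW on I0.r3 (WB@5)) EX@6 MEM@7 WB@8
I3 add r1 <- r3,r3: IF@4 ID@6 stall=0 (-) EX@7 MEM@8 WB@9
I4 ld r5 <- r3: IF@6 ID@7 stall=0 (-) EX@8 MEM@9 WB@10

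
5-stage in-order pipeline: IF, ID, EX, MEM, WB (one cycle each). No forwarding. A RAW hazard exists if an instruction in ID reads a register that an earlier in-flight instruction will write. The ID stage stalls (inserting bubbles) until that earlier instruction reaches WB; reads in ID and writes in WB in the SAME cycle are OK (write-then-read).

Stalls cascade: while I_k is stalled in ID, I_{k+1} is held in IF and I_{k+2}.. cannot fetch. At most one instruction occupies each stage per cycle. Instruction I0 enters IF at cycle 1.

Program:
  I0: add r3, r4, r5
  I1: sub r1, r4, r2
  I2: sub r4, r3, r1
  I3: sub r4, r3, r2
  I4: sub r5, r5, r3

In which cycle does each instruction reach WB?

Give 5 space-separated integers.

Answer: 5 6 9 10 11

Derivation:
I0 add r3 <- r4,r5: IF@1 ID@2 stall=0 (-) EX@3 MEM@4 WB@5
I1 sub r1 <- r4,r2: IF@2 ID@3 stall=0 (-) EX@4 MEM@5 WB@6
I2 sub r4 <- r3,r1: IF@3 ID@4 stall=2 (RAW on I1.r1 (WB@6)) EX@7 MEM@8 WB@9
I3 sub r4 <- r3,r2: IF@4 ID@7 stall=0 (-) EX@8 MEM@9 WB@10
I4 sub r5 <- r5,r3: IF@7 ID@8 stall=0 (-) EX@9 MEM@10 WB@11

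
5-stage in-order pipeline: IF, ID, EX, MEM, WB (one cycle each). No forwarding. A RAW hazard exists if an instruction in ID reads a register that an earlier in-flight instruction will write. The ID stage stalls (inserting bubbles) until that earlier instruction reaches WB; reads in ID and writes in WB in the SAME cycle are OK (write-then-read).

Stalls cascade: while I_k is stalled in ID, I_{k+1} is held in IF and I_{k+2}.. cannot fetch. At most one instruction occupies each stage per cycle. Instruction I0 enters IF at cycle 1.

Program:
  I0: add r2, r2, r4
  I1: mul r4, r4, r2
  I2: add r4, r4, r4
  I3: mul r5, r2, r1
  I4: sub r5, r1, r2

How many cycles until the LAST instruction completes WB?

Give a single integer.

Answer: 13

Derivation:
I0 add r2 <- r2,r4: IF@1 ID@2 stall=0 (-) EX@3 MEM@4 WB@5
I1 mul r4 <- r4,r2: IF@2 ID@3 stall=2 (RAW on I0.r2 (WB@5)) EX@6 MEM@7 WB@8
I2 add r4 <- r4,r4: IF@3 ID@6 stall=2 (RAW on I1.r4 (WB@8)) EX@9 MEM@10 WB@11
I3 mul r5 <- r2,r1: IF@6 ID@9 stall=0 (-) EX@10 MEM@11 WB@12
I4 sub r5 <- r1,r2: IF@9 ID@10 stall=0 (-) EX@11 MEM@12 WB@13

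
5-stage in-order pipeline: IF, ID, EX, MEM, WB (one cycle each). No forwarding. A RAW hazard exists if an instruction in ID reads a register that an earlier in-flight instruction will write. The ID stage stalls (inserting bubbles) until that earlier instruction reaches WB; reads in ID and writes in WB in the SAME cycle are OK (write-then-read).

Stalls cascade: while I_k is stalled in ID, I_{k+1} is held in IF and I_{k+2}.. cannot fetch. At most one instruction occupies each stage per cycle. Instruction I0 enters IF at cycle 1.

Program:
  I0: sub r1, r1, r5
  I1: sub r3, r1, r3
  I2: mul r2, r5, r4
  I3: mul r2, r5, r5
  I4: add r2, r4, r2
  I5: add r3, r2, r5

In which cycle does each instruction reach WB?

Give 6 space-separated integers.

Answer: 5 8 9 10 13 16

Derivation:
I0 sub r1 <- r1,r5: IF@1 ID@2 stall=0 (-) EX@3 MEM@4 WB@5
I1 sub r3 <- r1,r3: IF@2 ID@3 stall=2 (RAW on I0.r1 (WB@5)) EX@6 MEM@7 WB@8
I2 mul r2 <- r5,r4: IF@3 ID@6 stall=0 (-) EX@7 MEM@8 WB@9
I3 mul r2 <- r5,r5: IF@6 ID@7 stall=0 (-) EX@8 MEM@9 WB@10
I4 add r2 <- r4,r2: IF@7 ID@8 stall=2 (RAW on I3.r2 (WB@10)) EX@11 MEM@12 WB@13
I5 add r3 <- r2,r5: IF@8 ID@11 stall=2 (RAW on I4.r2 (WB@13)) EX@14 MEM@15 WB@16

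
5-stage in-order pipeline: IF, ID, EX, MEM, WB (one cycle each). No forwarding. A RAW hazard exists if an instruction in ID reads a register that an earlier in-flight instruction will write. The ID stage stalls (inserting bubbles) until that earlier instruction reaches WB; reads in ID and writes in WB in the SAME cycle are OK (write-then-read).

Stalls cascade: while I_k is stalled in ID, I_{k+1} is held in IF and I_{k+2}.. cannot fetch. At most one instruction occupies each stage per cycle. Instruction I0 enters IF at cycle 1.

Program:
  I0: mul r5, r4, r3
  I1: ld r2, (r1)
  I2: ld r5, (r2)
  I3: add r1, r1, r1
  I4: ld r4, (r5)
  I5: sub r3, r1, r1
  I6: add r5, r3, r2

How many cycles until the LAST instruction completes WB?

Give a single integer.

I0 mul r5 <- r4,r3: IF@1 ID@2 stall=0 (-) EX@3 MEM@4 WB@5
I1 ld r2 <- r1: IF@2 ID@3 stall=0 (-) EX@4 MEM@5 WB@6
I2 ld r5 <- r2: IF@3 ID@4 stall=2 (RAW on I1.r2 (WB@6)) EX@7 MEM@8 WB@9
I3 add r1 <- r1,r1: IF@4 ID@7 stall=0 (-) EX@8 MEM@9 WB@10
I4 ld r4 <- r5: IF@7 ID@8 stall=1 (RAW on I2.r5 (WB@9)) EX@10 MEM@11 WB@12
I5 sub r3 <- r1,r1: IF@8 ID@10 stall=0 (-) EX@11 MEM@12 WB@13
I6 add r5 <- r3,r2: IF@10 ID@11 stall=2 (RAW on I5.r3 (WB@13)) EX@14 MEM@15 WB@16

Answer: 16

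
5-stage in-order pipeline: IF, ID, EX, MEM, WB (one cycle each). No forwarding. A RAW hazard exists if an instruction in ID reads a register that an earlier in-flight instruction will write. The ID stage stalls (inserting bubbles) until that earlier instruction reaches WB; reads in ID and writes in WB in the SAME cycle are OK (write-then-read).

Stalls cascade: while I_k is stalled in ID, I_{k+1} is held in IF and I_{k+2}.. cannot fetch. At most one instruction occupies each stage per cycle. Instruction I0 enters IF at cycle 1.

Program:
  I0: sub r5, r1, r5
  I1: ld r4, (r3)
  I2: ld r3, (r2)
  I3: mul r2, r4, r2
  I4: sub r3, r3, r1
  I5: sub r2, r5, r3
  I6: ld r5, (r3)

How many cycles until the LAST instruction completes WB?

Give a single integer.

Answer: 14

Derivation:
I0 sub r5 <- r1,r5: IF@1 ID@2 stall=0 (-) EX@3 MEM@4 WB@5
I1 ld r4 <- r3: IF@2 ID@3 stall=0 (-) EX@4 MEM@5 WB@6
I2 ld r3 <- r2: IF@3 ID@4 stall=0 (-) EX@5 MEM@6 WB@7
I3 mul r2 <- r4,r2: IF@4 ID@5 stall=1 (RAW on I1.r4 (WB@6)) EX@7 MEM@8 WB@9
I4 sub r3 <- r3,r1: IF@5 ID@7 stall=0 (-) EX@8 MEM@9 WB@10
I5 sub r2 <- r5,r3: IF@7 ID@8 stall=2 (RAW on I4.r3 (WB@10)) EX@11 MEM@12 WB@13
I6 ld r5 <- r3: IF@8 ID@11 stall=0 (-) EX@12 MEM@13 WB@14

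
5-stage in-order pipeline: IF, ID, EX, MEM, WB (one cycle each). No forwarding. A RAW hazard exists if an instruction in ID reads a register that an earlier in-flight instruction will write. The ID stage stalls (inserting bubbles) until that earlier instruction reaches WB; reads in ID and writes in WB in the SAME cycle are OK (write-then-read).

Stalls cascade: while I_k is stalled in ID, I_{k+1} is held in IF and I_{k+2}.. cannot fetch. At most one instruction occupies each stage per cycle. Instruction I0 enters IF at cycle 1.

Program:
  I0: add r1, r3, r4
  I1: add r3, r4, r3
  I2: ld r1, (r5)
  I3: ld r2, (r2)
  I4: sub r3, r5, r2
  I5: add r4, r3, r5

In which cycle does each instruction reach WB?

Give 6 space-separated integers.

I0 add r1 <- r3,r4: IF@1 ID@2 stall=0 (-) EX@3 MEM@4 WB@5
I1 add r3 <- r4,r3: IF@2 ID@3 stall=0 (-) EX@4 MEM@5 WB@6
I2 ld r1 <- r5: IF@3 ID@4 stall=0 (-) EX@5 MEM@6 WB@7
I3 ld r2 <- r2: IF@4 ID@5 stall=0 (-) EX@6 MEM@7 WB@8
I4 sub r3 <- r5,r2: IF@5 ID@6 stall=2 (RAW on I3.r2 (WB@8)) EX@9 MEM@10 WB@11
I5 add r4 <- r3,r5: IF@6 ID@9 stall=2 (RAW on I4.r3 (WB@11)) EX@12 MEM@13 WB@14

Answer: 5 6 7 8 11 14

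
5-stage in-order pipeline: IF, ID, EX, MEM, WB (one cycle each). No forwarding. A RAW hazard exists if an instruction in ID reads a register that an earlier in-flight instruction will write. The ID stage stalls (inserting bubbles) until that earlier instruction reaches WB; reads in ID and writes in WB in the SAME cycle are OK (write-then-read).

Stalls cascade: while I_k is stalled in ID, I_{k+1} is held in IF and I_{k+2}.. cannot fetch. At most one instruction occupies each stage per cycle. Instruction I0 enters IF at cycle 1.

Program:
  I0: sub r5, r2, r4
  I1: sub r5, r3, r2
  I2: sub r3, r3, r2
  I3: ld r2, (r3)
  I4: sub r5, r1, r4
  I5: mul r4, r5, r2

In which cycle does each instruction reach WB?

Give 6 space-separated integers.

I0 sub r5 <- r2,r4: IF@1 ID@2 stall=0 (-) EX@3 MEM@4 WB@5
I1 sub r5 <- r3,r2: IF@2 ID@3 stall=0 (-) EX@4 MEM@5 WB@6
I2 sub r3 <- r3,r2: IF@3 ID@4 stall=0 (-) EX@5 MEM@6 WB@7
I3 ld r2 <- r3: IF@4 ID@5 stall=2 (RAW on I2.r3 (WB@7)) EX@8 MEM@9 WB@10
I4 sub r5 <- r1,r4: IF@5 ID@8 stall=0 (-) EX@9 MEM@10 WB@11
I5 mul r4 <- r5,r2: IF@8 ID@9 stall=2 (RAW on I4.r5 (WB@11)) EX@12 MEM@13 WB@14

Answer: 5 6 7 10 11 14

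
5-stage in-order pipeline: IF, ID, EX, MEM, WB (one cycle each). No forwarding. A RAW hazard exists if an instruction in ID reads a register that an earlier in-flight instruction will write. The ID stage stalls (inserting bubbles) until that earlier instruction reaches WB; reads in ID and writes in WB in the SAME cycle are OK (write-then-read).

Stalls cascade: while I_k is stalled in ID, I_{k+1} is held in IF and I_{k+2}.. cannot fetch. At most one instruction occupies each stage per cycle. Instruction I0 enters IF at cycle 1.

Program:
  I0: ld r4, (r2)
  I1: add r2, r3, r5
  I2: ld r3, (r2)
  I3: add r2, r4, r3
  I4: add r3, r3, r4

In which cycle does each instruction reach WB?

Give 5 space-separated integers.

I0 ld r4 <- r2: IF@1 ID@2 stall=0 (-) EX@3 MEM@4 WB@5
I1 add r2 <- r3,r5: IF@2 ID@3 stall=0 (-) EX@4 MEM@5 WB@6
I2 ld r3 <- r2: IF@3 ID@4 stall=2 (RAW on I1.r2 (WB@6)) EX@7 MEM@8 WB@9
I3 add r2 <- r4,r3: IF@4 ID@7 stall=2 (RAW on I2.r3 (WB@9)) EX@10 MEM@11 WB@12
I4 add r3 <- r3,r4: IF@7 ID@10 stall=0 (-) EX@11 MEM@12 WB@13

Answer: 5 6 9 12 13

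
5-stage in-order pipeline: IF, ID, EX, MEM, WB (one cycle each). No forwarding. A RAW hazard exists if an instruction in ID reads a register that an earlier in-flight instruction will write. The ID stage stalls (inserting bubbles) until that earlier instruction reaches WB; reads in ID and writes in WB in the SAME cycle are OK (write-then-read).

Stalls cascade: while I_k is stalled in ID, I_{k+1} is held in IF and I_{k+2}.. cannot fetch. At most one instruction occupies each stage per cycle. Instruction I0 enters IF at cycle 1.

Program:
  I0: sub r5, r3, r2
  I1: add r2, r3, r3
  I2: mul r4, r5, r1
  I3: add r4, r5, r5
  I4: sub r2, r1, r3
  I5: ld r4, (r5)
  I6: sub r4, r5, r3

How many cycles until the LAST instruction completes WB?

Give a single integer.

I0 sub r5 <- r3,r2: IF@1 ID@2 stall=0 (-) EX@3 MEM@4 WB@5
I1 add r2 <- r3,r3: IF@2 ID@3 stall=0 (-) EX@4 MEM@5 WB@6
I2 mul r4 <- r5,r1: IF@3 ID@4 stall=1 (RAW on I0.r5 (WB@5)) EX@6 MEM@7 WB@8
I3 add r4 <- r5,r5: IF@4 ID@6 stall=0 (-) EX@7 MEM@8 WB@9
I4 sub r2 <- r1,r3: IF@6 ID@7 stall=0 (-) EX@8 MEM@9 WB@10
I5 ld r4 <- r5: IF@7 ID@8 stall=0 (-) EX@9 MEM@10 WB@11
I6 sub r4 <- r5,r3: IF@8 ID@9 stall=0 (-) EX@10 MEM@11 WB@12

Answer: 12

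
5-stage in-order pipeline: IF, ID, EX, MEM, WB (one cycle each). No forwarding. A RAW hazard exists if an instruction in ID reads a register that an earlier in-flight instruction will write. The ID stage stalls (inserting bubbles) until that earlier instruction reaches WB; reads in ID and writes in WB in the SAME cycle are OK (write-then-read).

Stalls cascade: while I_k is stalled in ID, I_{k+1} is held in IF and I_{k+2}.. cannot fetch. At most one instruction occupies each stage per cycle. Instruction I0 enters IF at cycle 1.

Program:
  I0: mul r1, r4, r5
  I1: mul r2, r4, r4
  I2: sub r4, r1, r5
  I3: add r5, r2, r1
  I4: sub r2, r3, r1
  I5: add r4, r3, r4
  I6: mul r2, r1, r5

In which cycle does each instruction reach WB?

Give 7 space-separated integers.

I0 mul r1 <- r4,r5: IF@1 ID@2 stall=0 (-) EX@3 MEM@4 WB@5
I1 mul r2 <- r4,r4: IF@2 ID@3 stall=0 (-) EX@4 MEM@5 WB@6
I2 sub r4 <- r1,r5: IF@3 ID@4 stall=1 (RAW on I0.r1 (WB@5)) EX@6 MEM@7 WB@8
I3 add r5 <- r2,r1: IF@4 ID@6 stall=0 (-) EX@7 MEM@8 WB@9
I4 sub r2 <- r3,r1: IF@6 ID@7 stall=0 (-) EX@8 MEM@9 WB@10
I5 add r4 <- r3,r4: IF@7 ID@8 stall=0 (-) EX@9 MEM@10 WB@11
I6 mul r2 <- r1,r5: IF@8 ID@9 stall=0 (-) EX@10 MEM@11 WB@12

Answer: 5 6 8 9 10 11 12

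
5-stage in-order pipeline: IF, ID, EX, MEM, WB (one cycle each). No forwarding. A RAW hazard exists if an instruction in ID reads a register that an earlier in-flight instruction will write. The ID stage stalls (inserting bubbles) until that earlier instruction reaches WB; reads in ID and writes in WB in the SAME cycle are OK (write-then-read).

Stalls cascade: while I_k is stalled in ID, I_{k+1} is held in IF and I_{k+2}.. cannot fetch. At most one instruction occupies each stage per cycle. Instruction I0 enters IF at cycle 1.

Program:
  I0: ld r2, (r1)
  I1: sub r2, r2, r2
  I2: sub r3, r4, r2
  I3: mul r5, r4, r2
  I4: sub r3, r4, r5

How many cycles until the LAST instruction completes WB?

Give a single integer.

I0 ld r2 <- r1: IF@1 ID@2 stall=0 (-) EX@3 MEM@4 WB@5
I1 sub r2 <- r2,r2: IF@2 ID@3 stall=2 (RAW on I0.r2 (WB@5)) EX@6 MEM@7 WB@8
I2 sub r3 <- r4,r2: IF@3 ID@6 stall=2 (RAW on I1.r2 (WB@8)) EX@9 MEM@10 WB@11
I3 mul r5 <- r4,r2: IF@6 ID@9 stall=0 (-) EX@10 MEM@11 WB@12
I4 sub r3 <- r4,r5: IF@9 ID@10 stall=2 (RAW on I3.r5 (WB@12)) EX@13 MEM@14 WB@15

Answer: 15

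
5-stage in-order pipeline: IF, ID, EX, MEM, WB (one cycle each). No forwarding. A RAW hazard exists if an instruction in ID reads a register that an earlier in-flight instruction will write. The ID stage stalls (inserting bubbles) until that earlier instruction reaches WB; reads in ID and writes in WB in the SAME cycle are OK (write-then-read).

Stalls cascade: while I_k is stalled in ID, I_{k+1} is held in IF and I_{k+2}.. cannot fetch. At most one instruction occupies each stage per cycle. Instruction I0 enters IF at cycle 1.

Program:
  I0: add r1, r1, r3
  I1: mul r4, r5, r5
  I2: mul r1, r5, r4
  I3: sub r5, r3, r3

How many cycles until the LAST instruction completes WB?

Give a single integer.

I0 add r1 <- r1,r3: IF@1 ID@2 stall=0 (-) EX@3 MEM@4 WB@5
I1 mul r4 <- r5,r5: IF@2 ID@3 stall=0 (-) EX@4 MEM@5 WB@6
I2 mul r1 <- r5,r4: IF@3 ID@4 stall=2 (RAW on I1.r4 (WB@6)) EX@7 MEM@8 WB@9
I3 sub r5 <- r3,r3: IF@4 ID@7 stall=0 (-) EX@8 MEM@9 WB@10

Answer: 10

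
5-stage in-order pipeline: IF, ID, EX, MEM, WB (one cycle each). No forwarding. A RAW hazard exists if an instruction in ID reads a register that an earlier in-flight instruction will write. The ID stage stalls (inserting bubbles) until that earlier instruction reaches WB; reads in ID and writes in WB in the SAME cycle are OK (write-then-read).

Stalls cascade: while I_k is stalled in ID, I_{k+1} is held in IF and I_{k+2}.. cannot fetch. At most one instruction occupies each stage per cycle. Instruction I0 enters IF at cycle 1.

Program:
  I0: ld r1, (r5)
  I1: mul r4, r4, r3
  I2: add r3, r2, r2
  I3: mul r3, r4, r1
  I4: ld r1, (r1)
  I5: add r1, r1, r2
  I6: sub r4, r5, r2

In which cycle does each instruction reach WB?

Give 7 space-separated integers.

I0 ld r1 <- r5: IF@1 ID@2 stall=0 (-) EX@3 MEM@4 WB@5
I1 mul r4 <- r4,r3: IF@2 ID@3 stall=0 (-) EX@4 MEM@5 WB@6
I2 add r3 <- r2,r2: IF@3 ID@4 stall=0 (-) EX@5 MEM@6 WB@7
I3 mul r3 <- r4,r1: IF@4 ID@5 stall=1 (RAW on I1.r4 (WB@6)) EX@7 MEM@8 WB@9
I4 ld r1 <- r1: IF@5 ID@7 stall=0 (-) EX@8 MEM@9 WB@10
I5 add r1 <- r1,r2: IF@7 ID@8 stall=2 (RAW on I4.r1 (WB@10)) EX@11 MEM@12 WB@13
I6 sub r4 <- r5,r2: IF@8 ID@11 stall=0 (-) EX@12 MEM@13 WB@14

Answer: 5 6 7 9 10 13 14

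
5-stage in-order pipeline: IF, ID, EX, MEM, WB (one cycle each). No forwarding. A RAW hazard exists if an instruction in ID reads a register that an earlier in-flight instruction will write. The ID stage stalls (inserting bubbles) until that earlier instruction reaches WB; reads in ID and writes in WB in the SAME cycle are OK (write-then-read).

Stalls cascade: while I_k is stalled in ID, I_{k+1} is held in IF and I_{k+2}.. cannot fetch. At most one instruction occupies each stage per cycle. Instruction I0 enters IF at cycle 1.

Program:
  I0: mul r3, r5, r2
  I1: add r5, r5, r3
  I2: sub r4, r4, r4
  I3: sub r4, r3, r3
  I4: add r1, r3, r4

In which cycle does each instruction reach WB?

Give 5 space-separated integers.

I0 mul r3 <- r5,r2: IF@1 ID@2 stall=0 (-) EX@3 MEM@4 WB@5
I1 add r5 <- r5,r3: IF@2 ID@3 stall=2 (RAW on I0.r3 (WB@5)) EX@6 MEM@7 WB@8
I2 sub r4 <- r4,r4: IF@3 ID@6 stall=0 (-) EX@7 MEM@8 WB@9
I3 sub r4 <- r3,r3: IF@6 ID@7 stall=0 (-) EX@8 MEM@9 WB@10
I4 add r1 <- r3,r4: IF@7 ID@8 stall=2 (RAW on I3.r4 (WB@10)) EX@11 MEM@12 WB@13

Answer: 5 8 9 10 13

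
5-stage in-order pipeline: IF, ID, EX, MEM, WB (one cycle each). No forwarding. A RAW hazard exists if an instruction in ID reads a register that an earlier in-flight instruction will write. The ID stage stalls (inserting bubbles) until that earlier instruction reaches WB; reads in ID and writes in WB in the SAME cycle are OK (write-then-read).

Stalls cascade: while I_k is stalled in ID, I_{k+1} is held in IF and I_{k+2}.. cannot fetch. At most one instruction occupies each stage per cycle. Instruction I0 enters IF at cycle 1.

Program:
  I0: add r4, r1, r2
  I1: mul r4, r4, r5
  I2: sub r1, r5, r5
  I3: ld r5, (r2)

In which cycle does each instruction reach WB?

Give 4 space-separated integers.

Answer: 5 8 9 10

Derivation:
I0 add r4 <- r1,r2: IF@1 ID@2 stall=0 (-) EX@3 MEM@4 WB@5
I1 mul r4 <- r4,r5: IF@2 ID@3 stall=2 (RAW on I0.r4 (WB@5)) EX@6 MEM@7 WB@8
I2 sub r1 <- r5,r5: IF@3 ID@6 stall=0 (-) EX@7 MEM@8 WB@9
I3 ld r5 <- r2: IF@6 ID@7 stall=0 (-) EX@8 MEM@9 WB@10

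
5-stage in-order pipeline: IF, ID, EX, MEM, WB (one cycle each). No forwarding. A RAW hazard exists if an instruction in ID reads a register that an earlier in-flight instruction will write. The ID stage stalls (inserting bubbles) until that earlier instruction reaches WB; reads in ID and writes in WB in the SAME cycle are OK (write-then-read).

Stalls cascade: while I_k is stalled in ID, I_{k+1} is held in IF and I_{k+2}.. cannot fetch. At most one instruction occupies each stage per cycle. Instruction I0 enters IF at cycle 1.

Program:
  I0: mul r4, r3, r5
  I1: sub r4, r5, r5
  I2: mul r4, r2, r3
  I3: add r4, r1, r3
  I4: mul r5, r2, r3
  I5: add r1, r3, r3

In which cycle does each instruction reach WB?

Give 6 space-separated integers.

I0 mul r4 <- r3,r5: IF@1 ID@2 stall=0 (-) EX@3 MEM@4 WB@5
I1 sub r4 <- r5,r5: IF@2 ID@3 stall=0 (-) EX@4 MEM@5 WB@6
I2 mul r4 <- r2,r3: IF@3 ID@4 stall=0 (-) EX@5 MEM@6 WB@7
I3 add r4 <- r1,r3: IF@4 ID@5 stall=0 (-) EX@6 MEM@7 WB@8
I4 mul r5 <- r2,r3: IF@5 ID@6 stall=0 (-) EX@7 MEM@8 WB@9
I5 add r1 <- r3,r3: IF@6 ID@7 stall=0 (-) EX@8 MEM@9 WB@10

Answer: 5 6 7 8 9 10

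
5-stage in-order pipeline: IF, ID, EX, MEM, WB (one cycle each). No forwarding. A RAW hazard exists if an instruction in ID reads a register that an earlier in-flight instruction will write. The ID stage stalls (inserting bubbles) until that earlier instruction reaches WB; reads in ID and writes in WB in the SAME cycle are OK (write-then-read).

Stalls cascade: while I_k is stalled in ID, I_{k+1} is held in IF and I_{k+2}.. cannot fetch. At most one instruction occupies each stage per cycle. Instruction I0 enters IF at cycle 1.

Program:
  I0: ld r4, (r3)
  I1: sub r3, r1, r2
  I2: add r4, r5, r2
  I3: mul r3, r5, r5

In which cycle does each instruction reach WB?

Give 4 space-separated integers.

Answer: 5 6 7 8

Derivation:
I0 ld r4 <- r3: IF@1 ID@2 stall=0 (-) EX@3 MEM@4 WB@5
I1 sub r3 <- r1,r2: IF@2 ID@3 stall=0 (-) EX@4 MEM@5 WB@6
I2 add r4 <- r5,r2: IF@3 ID@4 stall=0 (-) EX@5 MEM@6 WB@7
I3 mul r3 <- r5,r5: IF@4 ID@5 stall=0 (-) EX@6 MEM@7 WB@8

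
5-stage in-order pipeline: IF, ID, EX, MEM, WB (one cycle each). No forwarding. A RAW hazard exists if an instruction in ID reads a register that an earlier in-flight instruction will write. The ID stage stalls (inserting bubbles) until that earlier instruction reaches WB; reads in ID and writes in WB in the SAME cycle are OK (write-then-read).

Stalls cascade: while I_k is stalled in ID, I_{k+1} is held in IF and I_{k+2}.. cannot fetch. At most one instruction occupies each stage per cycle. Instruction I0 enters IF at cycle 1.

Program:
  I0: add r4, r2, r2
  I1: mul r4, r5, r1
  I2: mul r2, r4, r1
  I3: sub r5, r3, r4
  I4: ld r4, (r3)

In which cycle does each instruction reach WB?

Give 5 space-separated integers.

I0 add r4 <- r2,r2: IF@1 ID@2 stall=0 (-) EX@3 MEM@4 WB@5
I1 mul r4 <- r5,r1: IF@2 ID@3 stall=0 (-) EX@4 MEM@5 WB@6
I2 mul r2 <- r4,r1: IF@3 ID@4 stall=2 (RAW on I1.r4 (WB@6)) EX@7 MEM@8 WB@9
I3 sub r5 <- r3,r4: IF@4 ID@7 stall=0 (-) EX@8 MEM@9 WB@10
I4 ld r4 <- r3: IF@7 ID@8 stall=0 (-) EX@9 MEM@10 WB@11

Answer: 5 6 9 10 11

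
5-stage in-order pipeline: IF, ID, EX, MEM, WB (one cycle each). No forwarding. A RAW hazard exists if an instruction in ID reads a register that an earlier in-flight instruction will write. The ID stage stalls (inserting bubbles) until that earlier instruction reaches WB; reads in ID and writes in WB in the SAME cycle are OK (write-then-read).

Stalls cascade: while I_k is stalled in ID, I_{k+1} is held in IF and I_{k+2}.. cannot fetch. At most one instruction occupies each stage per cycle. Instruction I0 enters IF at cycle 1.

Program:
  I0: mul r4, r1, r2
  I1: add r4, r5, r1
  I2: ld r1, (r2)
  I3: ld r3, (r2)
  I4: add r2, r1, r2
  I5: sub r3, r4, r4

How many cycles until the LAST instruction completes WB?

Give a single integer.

Answer: 11

Derivation:
I0 mul r4 <- r1,r2: IF@1 ID@2 stall=0 (-) EX@3 MEM@4 WB@5
I1 add r4 <- r5,r1: IF@2 ID@3 stall=0 (-) EX@4 MEM@5 WB@6
I2 ld r1 <- r2: IF@3 ID@4 stall=0 (-) EX@5 MEM@6 WB@7
I3 ld r3 <- r2: IF@4 ID@5 stall=0 (-) EX@6 MEM@7 WB@8
I4 add r2 <- r1,r2: IF@5 ID@6 stall=1 (RAW on I2.r1 (WB@7)) EX@8 MEM@9 WB@10
I5 sub r3 <- r4,r4: IF@6 ID@8 stall=0 (-) EX@9 MEM@10 WB@11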